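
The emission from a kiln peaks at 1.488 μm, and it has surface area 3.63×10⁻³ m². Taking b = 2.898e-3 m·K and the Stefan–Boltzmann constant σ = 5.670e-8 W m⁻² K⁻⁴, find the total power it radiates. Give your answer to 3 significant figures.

P ≈ 2.96×10³ W

Wien's law: T = b/λ_max = 2.898×10⁻³/1.488×10⁻⁶ = 1947.58 K.
Area A = 3.63×10⁻³ m².
Then P = σAT⁴ = 5.670×10⁻⁸×3.63×10⁻³×(1947.58)⁴ = 2.96×10³ W.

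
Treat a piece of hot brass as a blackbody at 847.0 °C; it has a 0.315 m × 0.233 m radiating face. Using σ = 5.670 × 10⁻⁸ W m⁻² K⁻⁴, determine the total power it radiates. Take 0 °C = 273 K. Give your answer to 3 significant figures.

P ≈ 6.55×10³ W

T = 847.0 °C + 273 = 1120.0 K.
Area A = 0.315 × 0.233 = 0.073395 m².
P = σAT⁴ = 5.670×10⁻⁸ × 0.073395 × (1120.0)⁴ = 6.55×10³ W.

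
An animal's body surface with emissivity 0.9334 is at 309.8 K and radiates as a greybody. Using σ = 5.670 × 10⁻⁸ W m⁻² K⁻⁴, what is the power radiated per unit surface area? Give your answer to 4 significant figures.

Stefan–Boltzmann: I = εσT⁴ = 0.9334 × 5.670×10⁻⁸ × (309.8)⁴ = 487.5 W/m².

I ≈ 487.5 W/m²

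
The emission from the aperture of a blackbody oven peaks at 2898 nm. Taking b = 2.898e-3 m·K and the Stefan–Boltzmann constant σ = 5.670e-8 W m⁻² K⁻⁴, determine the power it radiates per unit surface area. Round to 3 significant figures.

I ≈ 5.67×10⁴ W/m²

Wien's law: T = b/λ_max = 2.898×10⁻³/2.898×10⁻⁶ = 1000.00 K.
Then I = σT⁴ = 5.670×10⁻⁸×(1000.00)⁴ = 5.67×10⁴ W/m².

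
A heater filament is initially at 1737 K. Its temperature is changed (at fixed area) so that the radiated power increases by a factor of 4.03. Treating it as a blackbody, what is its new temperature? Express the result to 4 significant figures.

T₂ ≈ 2461 K

P ∝ T⁴, so T₂/T₁ = (P₂/P₁)^(1/4) = (4.03)^(1/4) = 1.41686.
T₂ = 1737 × 1.41686 = 2461 K.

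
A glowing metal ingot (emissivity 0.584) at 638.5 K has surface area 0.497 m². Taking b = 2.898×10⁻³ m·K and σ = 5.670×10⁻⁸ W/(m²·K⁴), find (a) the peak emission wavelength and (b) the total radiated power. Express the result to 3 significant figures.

λ_max ≈ 4.54 μm; P ≈ 2.74×10³ W

(a) λ_max = b/T = 2.898×10⁻³/638.5 = 4.539×10⁻⁶ m = 4.54 μm.
Area A = 0.497 m².
(b) P = εσAT⁴ = 0.584×5.670×10⁻⁸×0.497×(638.5)⁴ = 2.74×10³ W.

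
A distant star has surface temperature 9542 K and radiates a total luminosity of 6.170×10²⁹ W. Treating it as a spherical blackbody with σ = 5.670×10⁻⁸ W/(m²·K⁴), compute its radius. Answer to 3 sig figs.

L = 4πR²σT⁴ ⇒ R = √(L/(4πσT⁴)).
σT⁴ = 4.70046×10⁸ W/m², so R = √(6.170×10²⁹/(4π×4.70046×10⁸)) = 1.02×10¹⁰ m.

R ≈ 1.02×10¹⁰ m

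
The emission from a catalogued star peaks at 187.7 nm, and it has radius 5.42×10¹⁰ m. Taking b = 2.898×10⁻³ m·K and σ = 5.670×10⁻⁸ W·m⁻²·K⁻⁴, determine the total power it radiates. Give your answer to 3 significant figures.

P ≈ 1.19×10³² W

Wien's law: T = b/λ_max = 2.898×10⁻³/1.877×10⁻⁷ = 15439.5 K.
Surface area A = 4πR² = 4π(5.42×10¹⁰ m)² = 3.69155×10²² m².
Then P = σAT⁴ = 5.670×10⁻⁸×3.69155×10²²×(15439.5)⁴ = 1.19×10³² W.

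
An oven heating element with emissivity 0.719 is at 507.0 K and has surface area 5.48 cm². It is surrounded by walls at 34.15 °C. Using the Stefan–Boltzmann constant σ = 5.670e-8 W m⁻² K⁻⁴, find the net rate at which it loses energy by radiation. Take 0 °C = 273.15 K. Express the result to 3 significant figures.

Net loss ≈ 1.28 W

Surroundings: T = 34.15 °C + 273.15 = 307.30 K.
Area A = 5.48 cm² = 5.48×10⁻⁴ m².
Net radiated power P_net = εσA(T⁴ − T₀⁴) = 0.719×5.670×10⁻⁸×5.48×10⁻⁴×(507.0⁴ − 307.30⁴).
T⁴ − T₀⁴ = 6.60742×10¹⁰ − 8.91765×10⁹ = 5.71566×10¹⁰ K⁴, so P_net = 1.28 W.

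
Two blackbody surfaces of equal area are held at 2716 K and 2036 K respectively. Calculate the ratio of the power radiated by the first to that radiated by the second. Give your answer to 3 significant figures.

With equal areas, P₁/P₂ = (T₁/T₂)⁴ = (2716/2036)⁴ = 3.17.

P₁/P₂ ≈ 3.17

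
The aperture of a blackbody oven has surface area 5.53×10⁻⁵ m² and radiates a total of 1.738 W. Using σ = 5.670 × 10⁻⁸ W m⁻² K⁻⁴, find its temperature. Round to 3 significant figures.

T ≈ 863 K

Area A = 5.53×10⁻⁵ m².
P = σAT⁴ ⇒ T = (P/(σA))^(1/4) = (1.738/(5.670×10⁻⁸×5.53×10⁻⁵))^(1/4) = 863 K.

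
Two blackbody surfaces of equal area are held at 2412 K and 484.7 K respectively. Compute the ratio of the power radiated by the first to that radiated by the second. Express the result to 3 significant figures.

With equal areas, P₁/P₂ = (T₁/T₂)⁴ = (2412/484.7)⁴ = 613.

P₁/P₂ ≈ 613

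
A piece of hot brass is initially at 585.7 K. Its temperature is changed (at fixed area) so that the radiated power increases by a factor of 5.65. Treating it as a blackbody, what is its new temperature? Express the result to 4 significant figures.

T₂ ≈ 903.0 K

P ∝ T⁴, so T₂/T₁ = (P₂/P₁)^(1/4) = (5.65)^(1/4) = 1.54174.
T₂ = 585.7 × 1.54174 = 903.0 K.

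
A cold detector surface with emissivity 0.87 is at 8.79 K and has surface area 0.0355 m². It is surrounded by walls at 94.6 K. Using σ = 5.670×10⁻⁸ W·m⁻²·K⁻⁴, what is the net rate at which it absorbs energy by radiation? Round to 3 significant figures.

Net gain ≈ 0.140 W

Area A = 0.0355 m².
Net radiated power P_net = εσA(T⁴ − T₀⁴) = 0.87×5.670×10⁻⁸×0.0355×(8.79⁴ − 94.6⁴).
T⁴ − T₀⁴ = 5969.74 − 8.00875×10⁷ = -8.00815×10⁷ K⁴, so P_net = -0.140 W — negative, meaning a net gain of 0.140 W.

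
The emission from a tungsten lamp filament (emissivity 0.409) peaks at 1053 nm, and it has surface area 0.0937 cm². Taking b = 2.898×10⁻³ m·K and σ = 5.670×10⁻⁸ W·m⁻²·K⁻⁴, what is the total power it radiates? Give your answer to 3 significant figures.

Wien's law: T = b/λ_max = 2.898×10⁻³/1.053×10⁻⁶ = 2752.14 K.
Area A = 0.0937 cm² = 9.37×10⁻⁶ m².
Then P = εσAT⁴ = 0.409×5.670×10⁻⁸×9.37×10⁻⁶×(2752.14)⁴ = 12.5 W.

P ≈ 12.5 W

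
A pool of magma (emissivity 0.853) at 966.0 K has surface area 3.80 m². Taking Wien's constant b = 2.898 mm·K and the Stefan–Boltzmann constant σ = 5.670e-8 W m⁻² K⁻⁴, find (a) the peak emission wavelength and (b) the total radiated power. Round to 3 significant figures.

λ_max ≈ 3.00 μm; P ≈ 1.60×10⁵ W

(a) λ_max = b/T = 2.898×10⁻³/966.0 = 3.000×10⁻⁶ m = 3.00 μm.
Area A = 3.80 m².
(b) P = εσAT⁴ = 0.853×5.670×10⁻⁸×3.80×(966.0)⁴ = 1.60×10⁵ W.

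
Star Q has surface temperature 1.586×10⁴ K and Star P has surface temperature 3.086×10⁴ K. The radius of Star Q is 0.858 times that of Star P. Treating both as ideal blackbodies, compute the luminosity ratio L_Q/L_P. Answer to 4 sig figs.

L ∝ R²T⁴, so L_Q/L_P = (R_Q/R_P)²(T_Q/T_P)⁴ = (0.858)² × (1.586×10⁴/3.086×10⁴)⁴ = 0.736164 × 0.0697636 = 0.05136.

L_Q/L_P ≈ 0.05136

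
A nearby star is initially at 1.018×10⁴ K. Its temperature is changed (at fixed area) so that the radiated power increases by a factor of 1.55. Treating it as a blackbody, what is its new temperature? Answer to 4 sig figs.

T₂ ≈ 1.136×10⁴ K

P ∝ T⁴, so T₂/T₁ = (P₂/P₁)^(1/4) = (1.55)^(1/4) = 1.11579.
T₂ = 1.018×10⁴ × 1.11579 = 1.136×10⁴ K.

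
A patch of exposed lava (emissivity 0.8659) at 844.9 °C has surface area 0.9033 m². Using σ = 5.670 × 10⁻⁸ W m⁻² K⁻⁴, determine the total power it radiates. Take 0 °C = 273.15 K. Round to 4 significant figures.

P ≈ 6.930×10⁴ W

T = 844.9 °C + 273.15 = 1118.05 K.
Area A = 0.9033 m².
P = εσAT⁴ = 0.8659 × 5.670×10⁻⁸ × 0.9033 × (1118.05)⁴ = 6.930×10⁴ W.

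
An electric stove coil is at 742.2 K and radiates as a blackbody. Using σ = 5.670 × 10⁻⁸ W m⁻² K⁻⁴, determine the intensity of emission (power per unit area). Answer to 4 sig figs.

I ≈ 1.721×10⁴ W/m²

Stefan–Boltzmann: I = σT⁴ = 5.670×10⁻⁸ × (742.2)⁴ = 1.721×10⁴ W/m².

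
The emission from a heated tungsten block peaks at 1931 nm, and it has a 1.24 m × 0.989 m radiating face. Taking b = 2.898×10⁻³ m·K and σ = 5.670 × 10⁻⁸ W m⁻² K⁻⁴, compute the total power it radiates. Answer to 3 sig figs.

Wien's law: T = b/λ_max = 2.898×10⁻³/1.931×10⁻⁶ = 1500.78 K.
Area A = 1.24 × 0.989 = 1.22636 m².
Then P = σAT⁴ = 5.670×10⁻⁸×1.22636×(1500.78)⁴ = 3.53×10⁵ W.

P ≈ 3.53×10⁵ W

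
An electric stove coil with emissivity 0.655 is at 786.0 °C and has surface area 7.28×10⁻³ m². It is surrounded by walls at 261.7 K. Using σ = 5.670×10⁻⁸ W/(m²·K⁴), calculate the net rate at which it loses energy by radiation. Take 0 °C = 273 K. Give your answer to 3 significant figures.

T = 786.0 °C + 273 = 1059.0 K.
Area A = 7.28×10⁻³ m².
Net radiated power P_net = εσA(T⁴ − T₀⁴) = 0.655×5.670×10⁻⁸×7.28×10⁻³×(1059.0⁴ − 261.7⁴).
T⁴ − T₀⁴ = 1.25772×10¹² − 4.69045×10⁹ = 1.25303×10¹² K⁴, so P_net = 339 W.

Net loss ≈ 339 W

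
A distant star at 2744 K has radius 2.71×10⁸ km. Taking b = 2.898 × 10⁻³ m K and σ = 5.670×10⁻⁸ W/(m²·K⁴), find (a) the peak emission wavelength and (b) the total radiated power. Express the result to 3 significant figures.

λ_max ≈ 1.06×10³ nm; P ≈ 2.97×10³⁰ W

(a) λ_max = b/T = 2.898×10⁻³/2744 = 1.056×10⁻⁶ m = 1.06×10³ nm.
Surface area A = 4πR² = 4π(2.71×10¹¹ m)² = 9.22887×10²³ m².
(b) P = σAT⁴ = 5.670×10⁻⁸×9.22887×10²³×(2744)⁴ = 2.97×10³⁰ W.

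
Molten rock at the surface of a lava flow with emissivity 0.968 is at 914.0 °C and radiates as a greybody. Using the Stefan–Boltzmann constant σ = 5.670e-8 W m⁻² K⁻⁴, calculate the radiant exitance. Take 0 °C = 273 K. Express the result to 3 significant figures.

T = 914.0 °C + 273 = 1187.0 K.
Stefan–Boltzmann: I = εσT⁴ = 0.968 × 5.670×10⁻⁸ × (1187.0)⁴ = 1.09×10⁵ W/m².

I ≈ 1.09×10⁵ W/m²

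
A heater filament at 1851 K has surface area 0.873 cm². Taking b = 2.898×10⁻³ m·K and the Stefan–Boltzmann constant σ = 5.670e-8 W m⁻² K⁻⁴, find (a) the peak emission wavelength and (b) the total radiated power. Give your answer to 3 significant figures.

λ_max ≈ 1.57 μm; P ≈ 58.1 W

(a) λ_max = b/T = 2.898×10⁻³/1851 = 1.566×10⁻⁶ m = 1.57 μm.
Area A = 0.873 cm² = 8.73×10⁻⁵ m².
(b) P = σAT⁴ = 5.670×10⁻⁸×8.73×10⁻⁵×(1851)⁴ = 58.1 W.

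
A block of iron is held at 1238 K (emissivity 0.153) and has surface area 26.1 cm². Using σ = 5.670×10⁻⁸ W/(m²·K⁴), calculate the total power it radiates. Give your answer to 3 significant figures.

P ≈ 53.2 W

Area A = 26.1 cm² = 2.61×10⁻³ m².
P = εσAT⁴ = 0.153 × 5.670×10⁻⁸ × 2.61×10⁻³ × (1238)⁴ = 53.2 W.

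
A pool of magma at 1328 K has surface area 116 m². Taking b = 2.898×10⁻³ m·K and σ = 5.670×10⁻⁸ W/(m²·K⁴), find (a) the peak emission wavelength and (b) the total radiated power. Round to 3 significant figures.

(a) λ_max = b/T = 2.898×10⁻³/1328 = 2.182×10⁻⁶ m = 2.18 μm.
Area A = 116 m².
(b) P = σAT⁴ = 5.670×10⁻⁸×116×(1328)⁴ = 2.05×10⁷ W.

λ_max ≈ 2.18 μm; P ≈ 2.05×10⁷ W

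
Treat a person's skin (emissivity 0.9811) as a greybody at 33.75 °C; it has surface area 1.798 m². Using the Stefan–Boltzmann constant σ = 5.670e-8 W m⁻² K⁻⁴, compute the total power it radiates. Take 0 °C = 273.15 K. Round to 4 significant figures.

P ≈ 887.3 W

T = 33.75 °C + 273.15 = 306.90 K.
Area A = 1.798 m².
P = εσAT⁴ = 0.9811 × 5.670×10⁻⁸ × 1.798 × (306.90)⁴ = 887.3 W.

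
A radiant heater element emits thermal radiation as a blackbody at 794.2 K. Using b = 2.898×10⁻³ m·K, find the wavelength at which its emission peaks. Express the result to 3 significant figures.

λ_max ≈ 3.65 μm

Wien's displacement law: λ_max = b/T = (2.898×10⁻³ m·K)/(794.2 K) = 3.649×10⁻⁶ m.
That is 3.65 μm, in the infrared range.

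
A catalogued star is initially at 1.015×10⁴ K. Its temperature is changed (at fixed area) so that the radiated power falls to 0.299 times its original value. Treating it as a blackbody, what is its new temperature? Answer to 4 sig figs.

T₂ ≈ 7506 K

P ∝ T⁴, so T₂/T₁ = (P₂/P₁)^(1/4) = (0.299)^(1/4) = 0.739465.
T₂ = 1.015×10⁴ × 0.739465 = 7506 K.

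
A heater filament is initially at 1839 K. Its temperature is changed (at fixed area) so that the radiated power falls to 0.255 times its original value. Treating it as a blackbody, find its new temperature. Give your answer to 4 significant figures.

T₂ ≈ 1307 K

P ∝ T⁴, so T₂/T₁ = (P₂/P₁)^(1/4) = (0.255)^(1/4) = 0.710616.
T₂ = 1839 × 0.710616 = 1307 K.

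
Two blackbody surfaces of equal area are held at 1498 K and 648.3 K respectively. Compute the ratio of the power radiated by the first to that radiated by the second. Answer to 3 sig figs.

With equal areas, P₁/P₂ = (T₁/T₂)⁴ = (1498/648.3)⁴ = 28.5.

P₁/P₂ ≈ 28.5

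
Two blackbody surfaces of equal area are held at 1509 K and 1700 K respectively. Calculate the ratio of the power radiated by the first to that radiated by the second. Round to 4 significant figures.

P₁/P₂ ≈ 0.6208

With equal areas, P₁/P₂ = (T₁/T₂)⁴ = (1509/1700)⁴ = 0.6208.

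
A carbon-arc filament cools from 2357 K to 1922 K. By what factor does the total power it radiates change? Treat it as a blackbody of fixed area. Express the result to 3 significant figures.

P₂/P₁ ≈ 0.442

P ∝ T⁴, so P₂/P₁ = (T₂/T₁)⁴ = (1922/2357)⁴ = (0.815443)⁴ = 0.442.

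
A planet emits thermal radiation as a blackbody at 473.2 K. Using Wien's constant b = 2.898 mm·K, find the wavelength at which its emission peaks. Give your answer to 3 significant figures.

λ_max ≈ 6.12 μm

Wien's displacement law: λ_max = b/T = (2.898×10⁻³ m·K)/(473.2 K) = 6.124×10⁻⁶ m.
That is 6.12 μm, in the infrared range.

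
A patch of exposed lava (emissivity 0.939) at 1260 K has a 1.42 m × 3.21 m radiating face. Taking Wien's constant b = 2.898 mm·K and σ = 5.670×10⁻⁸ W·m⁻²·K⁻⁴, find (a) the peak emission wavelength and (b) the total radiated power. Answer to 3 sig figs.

(a) λ_max = b/T = 2.898×10⁻³/1260 = 2.300×10⁻⁶ m = 2.30 μm.
Area A = 1.42 × 3.21 = 4.5582 m².
(b) P = εσAT⁴ = 0.939×5.670×10⁻⁸×4.5582×(1260)⁴ = 6.12×10⁵ W.

λ_max ≈ 2.30 μm; P ≈ 6.12×10⁵ W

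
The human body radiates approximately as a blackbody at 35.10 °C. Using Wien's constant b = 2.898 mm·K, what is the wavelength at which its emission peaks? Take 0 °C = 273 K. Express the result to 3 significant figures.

T = 35.10 °C + 273 = 308.10 K.
Wien's displacement law: λ_max = b/T = (2.898×10⁻³ m·K)/(308.10 K) = 9.406×10⁻⁶ m.
That is 9.41 μm, in the infrared range.

λ_max ≈ 9.41 μm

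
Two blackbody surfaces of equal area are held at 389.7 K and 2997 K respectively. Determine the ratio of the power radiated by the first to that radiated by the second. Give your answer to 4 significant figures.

P₁/P₂ ≈ 2.859×10⁻⁴

With equal areas, P₁/P₂ = (T₁/T₂)⁴ = (389.7/2997)⁴ = 2.859×10⁻⁴.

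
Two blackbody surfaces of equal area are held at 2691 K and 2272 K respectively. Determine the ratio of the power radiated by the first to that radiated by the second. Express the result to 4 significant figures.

P₁/P₂ ≈ 1.968

With equal areas, P₁/P₂ = (T₁/T₂)⁴ = (2691/2272)⁴ = 1.968.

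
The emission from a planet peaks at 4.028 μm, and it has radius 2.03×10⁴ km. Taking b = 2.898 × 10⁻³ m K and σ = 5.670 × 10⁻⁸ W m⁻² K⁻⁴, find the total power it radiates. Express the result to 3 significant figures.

Wien's law: T = b/λ_max = 2.898×10⁻³/4.028×10⁻⁶ = 719.464 K.
Surface area A = 4πR² = 4π(2.03×10⁷ m)² = 5.17848×10¹⁵ m².
Then P = σAT⁴ = 5.670×10⁻⁸×5.17848×10¹⁵×(719.464)⁴ = 7.87×10¹⁹ W.

P ≈ 7.87×10¹⁹ W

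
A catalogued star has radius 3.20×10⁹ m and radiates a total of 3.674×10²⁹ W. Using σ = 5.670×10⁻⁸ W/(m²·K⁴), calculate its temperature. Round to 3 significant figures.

Surface area A = 4πR² = 4π(3.20×10⁹ m)² = 1.28680×10²⁰ m².
P = σAT⁴ ⇒ T = (P/(σA))^(1/4) = (3.674×10²⁹/(5.670×10⁻⁸×1.28680×10²⁰))^(1/4) = 1.50×10⁴ K.

T ≈ 1.50×10⁴ K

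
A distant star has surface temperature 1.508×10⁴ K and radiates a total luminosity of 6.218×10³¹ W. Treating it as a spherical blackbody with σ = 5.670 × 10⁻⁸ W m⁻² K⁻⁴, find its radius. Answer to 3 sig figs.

R ≈ 4.11×10¹⁰ m

L = 4πR²σT⁴ ⇒ R = √(L/(4πσT⁴)).
σT⁴ = 2.93217×10⁹ W/m², so R = √(6.218×10³¹/(4π×2.93217×10⁹)) = 4.11×10¹⁰ m.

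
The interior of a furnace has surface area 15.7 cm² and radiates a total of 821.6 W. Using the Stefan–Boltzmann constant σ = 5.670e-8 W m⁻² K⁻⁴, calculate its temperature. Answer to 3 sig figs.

Area A = 15.7 cm² = 1.57×10⁻³ m².
P = σAT⁴ ⇒ T = (P/(σA))^(1/4) = (821.6/(5.670×10⁻⁸×1.57×10⁻³))^(1/4) = 1.74×10³ K.

T ≈ 1.74×10³ K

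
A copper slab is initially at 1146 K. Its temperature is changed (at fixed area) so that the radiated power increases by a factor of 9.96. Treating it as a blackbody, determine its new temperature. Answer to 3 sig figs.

T₂ ≈ 2.04×10³ K

P ∝ T⁴, so T₂/T₁ = (P₂/P₁)^(1/4) = (9.96)^(1/4) = 1.77650.
T₂ = 1146 × 1.77650 = 2.04×10³ K.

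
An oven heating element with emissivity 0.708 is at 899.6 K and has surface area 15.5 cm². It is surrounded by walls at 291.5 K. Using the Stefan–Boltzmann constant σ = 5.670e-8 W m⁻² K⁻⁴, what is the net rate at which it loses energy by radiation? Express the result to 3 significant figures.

Area A = 15.5 cm² = 1.55×10⁻³ m².
Net radiated power P_net = εσA(T⁴ − T₀⁴) = 0.708×5.670×10⁻⁸×1.55×10⁻³×(899.6⁴ − 291.5⁴).
T⁴ − T₀⁴ = 6.54934×10¹¹ − 7.22028×10⁹ = 6.47714×10¹¹ K⁴, so P_net = 40.3 W.

Net loss ≈ 40.3 W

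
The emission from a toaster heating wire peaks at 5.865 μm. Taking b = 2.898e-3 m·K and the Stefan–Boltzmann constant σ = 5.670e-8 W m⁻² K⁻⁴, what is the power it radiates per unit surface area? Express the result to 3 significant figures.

Wien's law: T = b/λ_max = 2.898×10⁻³/5.865×10⁻⁶ = 494.118 K.
Then I = σT⁴ = 5.670×10⁻⁸×(494.118)⁴ = 3.38×10³ W/m².

I ≈ 3.38×10³ W/m²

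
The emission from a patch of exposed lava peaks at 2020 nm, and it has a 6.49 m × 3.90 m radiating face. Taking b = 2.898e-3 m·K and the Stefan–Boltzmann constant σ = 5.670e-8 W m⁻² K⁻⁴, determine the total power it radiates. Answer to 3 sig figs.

P ≈ 6.08×10⁶ W

Wien's law: T = b/λ_max = 2.898×10⁻³/2.020×10⁻⁶ = 1434.65 K.
Area A = 6.49 × 3.90 = 25.311 m².
Then P = σAT⁴ = 5.670×10⁻⁸×25.311×(1434.65)⁴ = 6.08×10⁶ W.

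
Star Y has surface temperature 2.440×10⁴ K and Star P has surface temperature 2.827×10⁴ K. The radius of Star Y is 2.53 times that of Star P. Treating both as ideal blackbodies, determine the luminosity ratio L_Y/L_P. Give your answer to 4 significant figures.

L_Y/L_P ≈ 3.552

L ∝ R²T⁴, so L_Y/L_P = (R_Y/R_P)²(T_Y/T_P)⁴ = (2.53)² × (2.440×10⁴/2.827×10⁴)⁴ = 6.4009 × 0.554953 = 3.552.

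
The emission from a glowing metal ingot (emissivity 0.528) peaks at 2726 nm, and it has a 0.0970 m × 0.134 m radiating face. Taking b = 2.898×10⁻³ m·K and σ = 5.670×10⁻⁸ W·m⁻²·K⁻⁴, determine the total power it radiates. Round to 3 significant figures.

Wien's law: T = b/λ_max = 2.898×10⁻³/2.726×10⁻⁶ = 1063.10 K.
Area A = 0.0970 × 0.134 = 0.012998 m².
Then P = εσAT⁴ = 0.528×5.670×10⁻⁸×0.012998×(1063.10)⁴ = 497 W.

P ≈ 497 W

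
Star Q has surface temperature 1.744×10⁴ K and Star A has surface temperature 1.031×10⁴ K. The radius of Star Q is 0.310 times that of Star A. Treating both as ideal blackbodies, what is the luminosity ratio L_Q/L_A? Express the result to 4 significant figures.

L_Q/L_A ≈ 0.7868

L ∝ R²T⁴, so L_Q/L_A = (R_Q/R_A)²(T_Q/T_A)⁴ = (0.310)² × (1.744×10⁴/1.031×10⁴)⁴ = 0.0961 × 8.18750 = 0.7868.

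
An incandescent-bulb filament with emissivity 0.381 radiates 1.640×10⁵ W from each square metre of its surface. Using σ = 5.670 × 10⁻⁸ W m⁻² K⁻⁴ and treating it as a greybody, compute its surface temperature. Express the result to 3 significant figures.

I = εσT⁴, so T = (I/εσ)^(1/4) = (1.640×10⁵/(0.381×5.670×10⁻⁸))^(1/4) = 1.66×10³ K.

T ≈ 1.66×10³ K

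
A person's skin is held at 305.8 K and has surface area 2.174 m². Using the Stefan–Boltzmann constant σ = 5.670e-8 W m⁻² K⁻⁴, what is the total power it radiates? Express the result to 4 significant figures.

Area A = 2.174 m².
P = σAT⁴ = 5.670×10⁻⁸ × 2.174 × (305.8)⁴ = 1078 W.

P ≈ 1078 W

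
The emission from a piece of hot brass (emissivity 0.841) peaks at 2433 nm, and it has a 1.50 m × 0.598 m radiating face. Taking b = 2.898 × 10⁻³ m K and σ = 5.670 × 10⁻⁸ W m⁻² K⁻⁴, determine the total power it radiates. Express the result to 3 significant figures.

P ≈ 8.61×10⁴ W

Wien's law: T = b/λ_max = 2.898×10⁻³/2.433×10⁻⁶ = 1191.12 K.
Area A = 1.50 × 0.598 = 0.897 m².
Then P = εσAT⁴ = 0.841×5.670×10⁻⁸×0.897×(1191.12)⁴ = 8.61×10⁴ W.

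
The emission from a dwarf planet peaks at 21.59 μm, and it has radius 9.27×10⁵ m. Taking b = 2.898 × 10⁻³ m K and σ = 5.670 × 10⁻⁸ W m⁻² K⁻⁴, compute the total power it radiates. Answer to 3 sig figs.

Wien's law: T = b/λ_max = 2.898×10⁻³/2.159×10⁻⁵ = 134.229 K.
Surface area A = 4πR² = 4π(9.27×10⁵ m)² = 1.07986×10¹³ m².
Then P = σAT⁴ = 5.670×10⁻⁸×1.07986×10¹³×(134.229)⁴ = 1.99×10¹⁴ W.

P ≈ 1.99×10¹⁴ W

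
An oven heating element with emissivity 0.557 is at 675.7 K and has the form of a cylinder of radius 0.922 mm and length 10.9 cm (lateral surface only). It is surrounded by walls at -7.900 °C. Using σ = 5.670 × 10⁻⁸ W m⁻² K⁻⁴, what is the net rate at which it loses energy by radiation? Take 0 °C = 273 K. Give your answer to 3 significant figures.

Net loss ≈ 4.06 W

Surroundings: T = -7.900 °C + 273 = 265.100 K.
Lateral area A = 2πrL = 2π×9.22×10⁻⁴×0.109 = 6.31448×10⁻⁴ m².
Net radiated power P_net = εσA(T⁴ − T₀⁴) = 0.557×5.670×10⁻⁸×6.31448×10⁻⁴×(675.7⁴ − 265.100⁴).
T⁴ − T₀⁴ = 2.08457×10¹¹ − 4.93900×10⁹ = 2.03518×10¹¹ K⁴, so P_net = 4.06 W.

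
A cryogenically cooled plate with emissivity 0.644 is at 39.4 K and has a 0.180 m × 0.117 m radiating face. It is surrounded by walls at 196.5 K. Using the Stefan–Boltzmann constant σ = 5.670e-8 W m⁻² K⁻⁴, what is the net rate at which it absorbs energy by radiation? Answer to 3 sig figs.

Net gain ≈ 1.14 W

Area A = 0.180 × 0.117 = 0.02106 m².
Net radiated power P_net = εσA(T⁴ − T₀⁴) = 0.644×5.670×10⁻⁸×0.02106×(39.4⁴ − 196.5⁴).
T⁴ − T₀⁴ = 2.40982×10⁶ − 1.49091×10⁹ = -1.48850×10⁹ K⁴, so P_net = -1.14 W — negative, meaning a net gain of 1.14 W.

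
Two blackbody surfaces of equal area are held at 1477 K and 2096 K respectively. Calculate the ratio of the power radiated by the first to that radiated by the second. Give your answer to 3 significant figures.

With equal areas, P₁/P₂ = (T₁/T₂)⁴ = (1477/2096)⁴ = 0.247.

P₁/P₂ ≈ 0.247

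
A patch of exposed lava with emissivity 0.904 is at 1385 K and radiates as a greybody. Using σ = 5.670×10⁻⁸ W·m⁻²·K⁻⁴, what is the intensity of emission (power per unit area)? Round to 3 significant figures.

I ≈ 1.89×10⁵ W/m²

Stefan–Boltzmann: I = εσT⁴ = 0.904 × 5.670×10⁻⁸ × (1385)⁴ = 1.89×10⁵ W/m².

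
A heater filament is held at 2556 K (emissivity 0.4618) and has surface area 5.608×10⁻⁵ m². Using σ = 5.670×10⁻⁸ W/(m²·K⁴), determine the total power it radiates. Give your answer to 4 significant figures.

P ≈ 62.67 W

Area A = 5.608×10⁻⁵ m².
P = εσAT⁴ = 0.4618 × 5.670×10⁻⁸ × 5.608×10⁻⁵ × (2556)⁴ = 62.67 W.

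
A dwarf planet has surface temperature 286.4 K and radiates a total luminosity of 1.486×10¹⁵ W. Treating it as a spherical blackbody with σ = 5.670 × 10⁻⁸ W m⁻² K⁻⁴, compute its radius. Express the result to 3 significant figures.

R ≈ 5.57×10⁵ m

L = 4πR²σT⁴ ⇒ R = √(L/(4πσT⁴)).
σT⁴ = 381.483 W/m², so R = √(1.486×10¹⁵/(4π×381.483)) = 5.57×10⁵ m.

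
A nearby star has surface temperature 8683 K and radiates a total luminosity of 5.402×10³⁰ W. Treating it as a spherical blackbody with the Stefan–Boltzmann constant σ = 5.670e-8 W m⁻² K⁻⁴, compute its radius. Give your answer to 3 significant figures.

R ≈ 3.65×10¹⁰ m

L = 4πR²σT⁴ ⇒ R = √(L/(4πσT⁴)).
σT⁴ = 3.22301×10⁸ W/m², so R = √(5.402×10³⁰/(4π×3.22301×10⁸)) = 3.65×10¹⁰ m.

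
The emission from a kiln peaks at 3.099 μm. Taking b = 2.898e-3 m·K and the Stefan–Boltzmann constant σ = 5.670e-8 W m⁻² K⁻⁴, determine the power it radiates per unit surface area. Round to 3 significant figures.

I ≈ 4.34×10⁴ W/m²

Wien's law: T = b/λ_max = 2.898×10⁻³/3.099×10⁻⁶ = 935.140 K.
Then I = σT⁴ = 5.670×10⁻⁸×(935.140)⁴ = 4.34×10⁴ W/m².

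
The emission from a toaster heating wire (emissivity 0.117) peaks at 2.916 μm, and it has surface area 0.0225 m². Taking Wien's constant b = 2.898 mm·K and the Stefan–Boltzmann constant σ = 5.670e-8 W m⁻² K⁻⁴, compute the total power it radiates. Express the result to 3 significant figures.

P ≈ 146 W

Wien's law: T = b/λ_max = 2.898×10⁻³/2.916×10⁻⁶ = 993.827 K.
Area A = 0.0225 m².
Then P = εσAT⁴ = 0.117×5.670×10⁻⁸×0.0225×(993.827)⁴ = 146 W.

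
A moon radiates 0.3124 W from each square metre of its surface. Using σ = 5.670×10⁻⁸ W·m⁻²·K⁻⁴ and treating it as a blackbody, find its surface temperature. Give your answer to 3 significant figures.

T ≈ 48.4 K

I = σT⁴, so T = (I/σ)^(1/4) = (0.3124/(5.670×10⁻⁸))^(1/4) = 48.4 K.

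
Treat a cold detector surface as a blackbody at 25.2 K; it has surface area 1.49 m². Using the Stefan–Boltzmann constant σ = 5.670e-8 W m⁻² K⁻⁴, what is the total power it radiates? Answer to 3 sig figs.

P ≈ 0.0341 W

Area A = 1.49 m².
P = σAT⁴ = 5.670×10⁻⁸ × 1.49 × (25.2)⁴ = 0.0341 W.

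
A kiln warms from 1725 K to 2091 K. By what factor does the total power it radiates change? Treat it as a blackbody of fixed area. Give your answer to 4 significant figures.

P₂/P₁ ≈ 2.159

P ∝ T⁴, so P₂/P₁ = (T₂/T₁)⁴ = (2091/1725)⁴ = (1.21217)⁴ = 2.159.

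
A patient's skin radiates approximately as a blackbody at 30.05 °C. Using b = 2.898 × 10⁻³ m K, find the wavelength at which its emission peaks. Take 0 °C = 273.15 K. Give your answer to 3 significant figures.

T = 30.05 °C + 273.15 = 303.20 K.
Wien's displacement law: λ_max = b/T = (2.898×10⁻³ m·K)/(303.20 K) = 9.558×10⁻⁶ m.
That is 9.56 μm, in the infrared range.

λ_max ≈ 9.56 μm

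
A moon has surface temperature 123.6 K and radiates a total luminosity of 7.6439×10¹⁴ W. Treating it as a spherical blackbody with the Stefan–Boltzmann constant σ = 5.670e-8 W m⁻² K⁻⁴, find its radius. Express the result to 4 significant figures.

R ≈ 2.144×10⁶ m

L = 4πR²σT⁴ ⇒ R = √(L/(4πσT⁴)).
σT⁴ = 13.2330 W/m², so R = √(7.6439×10¹⁴/(4π×13.2330)) = 2.144×10⁶ m.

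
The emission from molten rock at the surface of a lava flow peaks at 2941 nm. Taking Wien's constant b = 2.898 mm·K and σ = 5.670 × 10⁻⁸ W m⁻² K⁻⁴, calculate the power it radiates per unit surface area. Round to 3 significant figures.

Wien's law: T = b/λ_max = 2.898×10⁻³/2.941×10⁻⁶ = 985.379 K.
Then I = σT⁴ = 5.670×10⁻⁸×(985.379)⁴ = 5.35×10⁴ W/m².

I ≈ 5.35×10⁴ W/m²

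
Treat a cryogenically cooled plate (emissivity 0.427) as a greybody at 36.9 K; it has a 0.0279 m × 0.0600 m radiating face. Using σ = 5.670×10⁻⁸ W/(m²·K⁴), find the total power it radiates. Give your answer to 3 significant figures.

P ≈ 7.51×10⁻⁵ W

Area A = 0.0279 × 0.0600 = 1.674×10⁻³ m².
P = εσAT⁴ = 0.427 × 5.670×10⁻⁸ × 1.674×10⁻³ × (36.9)⁴ = 7.51×10⁻⁵ W.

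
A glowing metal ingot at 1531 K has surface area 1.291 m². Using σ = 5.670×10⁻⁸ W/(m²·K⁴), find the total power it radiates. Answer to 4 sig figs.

P ≈ 4.022×10⁵ W

Area A = 1.291 m².
P = σAT⁴ = 5.670×10⁻⁸ × 1.291 × (1531)⁴ = 4.022×10⁵ W.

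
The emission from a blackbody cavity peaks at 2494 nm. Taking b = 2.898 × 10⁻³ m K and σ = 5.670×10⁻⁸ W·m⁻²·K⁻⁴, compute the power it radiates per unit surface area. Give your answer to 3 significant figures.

I ≈ 1.03×10⁵ W/m²

Wien's law: T = b/λ_max = 2.898×10⁻³/2.494×10⁻⁶ = 1161.99 K.
Then I = σT⁴ = 5.670×10⁻⁸×(1161.99)⁴ = 1.03×10⁵ W/m².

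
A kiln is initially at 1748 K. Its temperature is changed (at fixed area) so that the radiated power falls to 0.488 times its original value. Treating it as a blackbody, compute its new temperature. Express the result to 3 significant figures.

T₂ ≈ 1.46×10³ K

P ∝ T⁴, so T₂/T₁ = (P₂/P₁)^(1/4) = (0.488)^(1/4) = 0.835805.
T₂ = 1748 × 0.835805 = 1.46×10³ K.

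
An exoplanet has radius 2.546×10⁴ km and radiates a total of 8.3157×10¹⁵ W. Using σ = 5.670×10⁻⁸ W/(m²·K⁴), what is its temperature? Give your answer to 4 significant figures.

Surface area A = 4πR² = 4π(2.546×10⁷ m)² = 8.14567×10¹⁵ m².
P = σAT⁴ ⇒ T = (P/(σA))^(1/4) = (8.3157×10¹⁵/(5.670×10⁻⁸×8.14567×10¹⁵))^(1/4) = 65.14 K.

T ≈ 65.14 K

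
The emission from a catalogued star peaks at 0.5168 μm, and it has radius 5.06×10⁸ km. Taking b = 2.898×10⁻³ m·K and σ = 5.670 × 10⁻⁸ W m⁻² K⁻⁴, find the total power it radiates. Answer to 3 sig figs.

Wien's law: T = b/λ_max = 2.898×10⁻³/5.168×10⁻⁷ = 5607.59 K.
Surface area A = 4πR² = 4π(5.06×10¹¹ m)² = 3.21744×10²⁴ m².
Then P = σAT⁴ = 5.670×10⁻⁸×3.21744×10²⁴×(5607.59)⁴ = 1.80×10³² W.

P ≈ 1.80×10³² W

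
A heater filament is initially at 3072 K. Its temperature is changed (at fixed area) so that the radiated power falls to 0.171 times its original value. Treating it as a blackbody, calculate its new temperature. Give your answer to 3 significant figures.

T₂ ≈ 1.98×10³ K

P ∝ T⁴, so T₂/T₁ = (P₂/P₁)^(1/4) = (0.171)^(1/4) = 0.643056.
T₂ = 3072 × 0.643056 = 1.98×10³ K.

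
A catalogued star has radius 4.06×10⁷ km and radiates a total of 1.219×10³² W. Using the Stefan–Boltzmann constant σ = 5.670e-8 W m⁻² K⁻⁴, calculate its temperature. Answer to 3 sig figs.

Surface area A = 4πR² = 4π(4.06×10¹⁰ m)² = 2.07139×10²² m².
P = σAT⁴ ⇒ T = (P/(σA))^(1/4) = (1.219×10³²/(5.670×10⁻⁸×2.07139×10²²))^(1/4) = 1.79×10⁴ K.

T ≈ 1.79×10⁴ K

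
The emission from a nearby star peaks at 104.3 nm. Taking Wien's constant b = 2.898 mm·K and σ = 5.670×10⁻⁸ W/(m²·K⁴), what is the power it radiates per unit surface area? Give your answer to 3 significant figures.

I ≈ 3.38×10¹⁰ W/m²

Wien's law: T = b/λ_max = 2.898×10⁻³/1.043×10⁻⁷ = 27785.2 K.
Then I = σT⁴ = 5.670×10⁻⁸×(27785.2)⁴ = 3.38×10¹⁰ W/m².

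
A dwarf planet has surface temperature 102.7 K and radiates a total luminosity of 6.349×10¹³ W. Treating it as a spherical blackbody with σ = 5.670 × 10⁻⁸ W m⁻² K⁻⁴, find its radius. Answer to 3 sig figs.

R ≈ 8.95×10⁵ m

L = 4πR²σT⁴ ⇒ R = √(L/(4πσT⁴)).
σT⁴ = 6.30761 W/m², so R = √(6.349×10¹³/(4π×6.30761)) = 8.95×10⁵ m.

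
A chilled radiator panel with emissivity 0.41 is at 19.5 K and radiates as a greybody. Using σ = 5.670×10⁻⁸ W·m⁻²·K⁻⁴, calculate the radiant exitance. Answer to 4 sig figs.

I ≈ 3.361×10⁻³ W/m²

Stefan–Boltzmann: I = εσT⁴ = 0.41 × 5.670×10⁻⁸ × (19.5)⁴ = 3.361×10⁻³ W/m².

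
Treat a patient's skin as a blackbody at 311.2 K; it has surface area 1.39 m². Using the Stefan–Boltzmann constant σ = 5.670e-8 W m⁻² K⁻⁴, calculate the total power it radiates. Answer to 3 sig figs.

Area A = 1.39 m².
P = σAT⁴ = 5.670×10⁻⁸ × 1.39 × (311.2)⁴ = 739 W.

P ≈ 739 W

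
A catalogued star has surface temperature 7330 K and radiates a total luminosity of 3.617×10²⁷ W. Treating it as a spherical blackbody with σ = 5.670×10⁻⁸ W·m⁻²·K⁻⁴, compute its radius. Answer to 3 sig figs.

L = 4πR²σT⁴ ⇒ R = √(L/(4πσT⁴)).
σT⁴ = 1.63681×10⁸ W/m², so R = √(3.617×10²⁷/(4π×1.63681×10⁸)) = 1.33×10⁹ m.

R ≈ 1.33×10⁹ m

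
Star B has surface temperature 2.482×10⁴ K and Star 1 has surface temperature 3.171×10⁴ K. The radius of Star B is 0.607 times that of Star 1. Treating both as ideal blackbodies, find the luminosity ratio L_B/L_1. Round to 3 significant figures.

L_B/L_1 ≈ 0.138

L ∝ R²T⁴, so L_B/L_1 = (R_B/R_1)²(T_B/T_1)⁴ = (0.607)² × (2.482×10⁴/3.171×10⁴)⁴ = 0.368449 × 0.375338 = 0.138.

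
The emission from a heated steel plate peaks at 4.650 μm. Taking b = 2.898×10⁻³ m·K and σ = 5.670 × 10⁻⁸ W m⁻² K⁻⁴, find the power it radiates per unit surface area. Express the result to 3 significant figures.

Wien's law: T = b/λ_max = 2.898×10⁻³/4.650×10⁻⁶ = 623.226 K.
Then I = σT⁴ = 5.670×10⁻⁸×(623.226)⁴ = 8.55×10³ W/m².

I ≈ 8.55×10³ W/m²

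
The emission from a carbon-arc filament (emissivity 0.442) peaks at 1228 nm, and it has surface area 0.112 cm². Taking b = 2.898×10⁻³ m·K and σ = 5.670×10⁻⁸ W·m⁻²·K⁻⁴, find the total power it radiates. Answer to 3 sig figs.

Wien's law: T = b/λ_max = 2.898×10⁻³/1.228×10⁻⁶ = 2359.93 K.
Area A = 0.112 cm² = 1.12×10⁻⁵ m².
Then P = εσAT⁴ = 0.442×5.670×10⁻⁸×1.12×10⁻⁵×(2359.93)⁴ = 8.71 W.

P ≈ 8.71 W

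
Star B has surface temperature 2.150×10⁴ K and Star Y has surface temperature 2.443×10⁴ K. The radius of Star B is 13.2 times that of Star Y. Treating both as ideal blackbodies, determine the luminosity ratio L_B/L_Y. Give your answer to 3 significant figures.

L ∝ R²T⁴, so L_B/L_Y = (R_B/R_Y)²(T_B/T_Y)⁴ = (13.2)² × (2.150×10⁴/2.443×10⁴)⁴ = 174.24 × 0.599874 = 105.

L_B/L_Y ≈ 105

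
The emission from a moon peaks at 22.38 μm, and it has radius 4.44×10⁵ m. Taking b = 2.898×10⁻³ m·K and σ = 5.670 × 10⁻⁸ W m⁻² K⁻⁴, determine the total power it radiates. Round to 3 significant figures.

P ≈ 3.95×10¹³ W

Wien's law: T = b/λ_max = 2.898×10⁻³/2.238×10⁻⁵ = 129.491 K.
Surface area A = 4πR² = 4π(4.44×10⁵ m)² = 2.47728×10¹² m².
Then P = σAT⁴ = 5.670×10⁻⁸×2.47728×10¹²×(129.491)⁴ = 3.95×10¹³ W.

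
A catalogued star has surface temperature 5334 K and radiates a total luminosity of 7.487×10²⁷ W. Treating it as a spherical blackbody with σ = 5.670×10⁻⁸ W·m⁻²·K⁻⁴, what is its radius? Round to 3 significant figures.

R ≈ 3.60×10⁹ m

L = 4πR²σT⁴ ⇒ R = √(L/(4πσT⁴)).
σT⁴ = 4.58981×10⁷ W/m², so R = √(7.487×10²⁷/(4π×4.58981×10⁷)) = 3.60×10⁹ m.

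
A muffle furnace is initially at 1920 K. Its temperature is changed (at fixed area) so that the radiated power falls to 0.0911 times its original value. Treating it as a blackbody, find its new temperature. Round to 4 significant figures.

P ∝ T⁴, so T₂/T₁ = (P₂/P₁)^(1/4) = (0.0911)^(1/4) = 0.549389.
T₂ = 1920 × 0.549389 = 1055 K.

T₂ ≈ 1055 K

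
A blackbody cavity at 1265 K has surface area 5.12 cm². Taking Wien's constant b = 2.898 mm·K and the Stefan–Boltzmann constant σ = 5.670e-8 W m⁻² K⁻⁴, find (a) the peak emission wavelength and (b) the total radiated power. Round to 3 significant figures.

λ_max ≈ 2.29 μm; P ≈ 74.3 W

(a) λ_max = b/T = 2.898×10⁻³/1265 = 2.291×10⁻⁶ m = 2.29 μm.
Area A = 5.12 cm² = 5.12×10⁻⁴ m².
(b) P = σAT⁴ = 5.670×10⁻⁸×5.12×10⁻⁴×(1265)⁴ = 74.3 W.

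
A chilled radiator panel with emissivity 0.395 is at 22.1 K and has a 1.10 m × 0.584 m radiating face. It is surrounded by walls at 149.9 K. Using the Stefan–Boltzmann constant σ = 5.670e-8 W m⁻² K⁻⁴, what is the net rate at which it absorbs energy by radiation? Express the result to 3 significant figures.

Net gain ≈ 7.26 W

Area A = 1.10 × 0.584 = 0.6424 m².
Net radiated power P_net = εσA(T⁴ − T₀⁴) = 0.395×5.670×10⁻⁸×0.6424×(22.1⁴ − 149.9⁴).
T⁴ − T₀⁴ = 2.38544×10⁵ − 5.04901×10⁸ = -5.04662×10⁸ K⁴, so P_net = -7.26 W — negative, meaning a net gain of 7.26 W.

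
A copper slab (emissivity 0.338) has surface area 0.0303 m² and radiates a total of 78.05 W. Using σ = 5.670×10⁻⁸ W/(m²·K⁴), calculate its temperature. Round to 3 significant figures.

Area A = 0.0303 m².
P = εσAT⁴ ⇒ T = (P/(εσA))^(1/4) = (78.05/(0.338×5.670×10⁻⁸×0.0303))^(1/4) = 605 K.

T ≈ 605 K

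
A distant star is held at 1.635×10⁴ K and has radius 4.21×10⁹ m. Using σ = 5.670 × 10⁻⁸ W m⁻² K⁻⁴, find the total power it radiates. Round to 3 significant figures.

Surface area A = 4πR² = 4π(4.21×10⁹ m)² = 2.22728×10²⁰ m².
P = σAT⁴ = 5.670×10⁻⁸ × 2.22728×10²⁰ × (1.635×10⁴)⁴ = 9.02×10²⁹ W.

P ≈ 9.02×10²⁹ W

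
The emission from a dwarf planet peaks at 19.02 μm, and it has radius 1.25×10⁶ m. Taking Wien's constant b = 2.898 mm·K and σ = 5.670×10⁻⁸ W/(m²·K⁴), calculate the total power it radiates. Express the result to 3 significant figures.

Wien's law: T = b/λ_max = 2.898×10⁻³/1.902×10⁻⁵ = 152.366 K.
Surface area A = 4πR² = 4π(1.25×10⁶ m)² = 1.96350×10¹³ m².
Then P = σAT⁴ = 5.670×10⁻⁸×1.96350×10¹³×(152.366)⁴ = 6.00×10¹⁴ W.

P ≈ 6.00×10¹⁴ W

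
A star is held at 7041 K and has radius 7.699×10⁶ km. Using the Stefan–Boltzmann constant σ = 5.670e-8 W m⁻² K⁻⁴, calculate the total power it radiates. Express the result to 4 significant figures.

P ≈ 1.038×10²⁹ W

Surface area A = 4πR² = 4π(7.699×10⁹ m)² = 7.44867×10²⁰ m².
P = σAT⁴ = 5.670×10⁻⁸ × 7.44867×10²⁰ × (7041)⁴ = 1.038×10²⁹ W.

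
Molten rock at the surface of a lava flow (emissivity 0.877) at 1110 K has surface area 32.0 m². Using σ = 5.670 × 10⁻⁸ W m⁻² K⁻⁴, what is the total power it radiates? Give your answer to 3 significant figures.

Area A = 32.0 m².
P = εσAT⁴ = 0.877 × 5.670×10⁻⁸ × 32.0 × (1110)⁴ = 2.42×10⁶ W.

P ≈ 2.42×10⁶ W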